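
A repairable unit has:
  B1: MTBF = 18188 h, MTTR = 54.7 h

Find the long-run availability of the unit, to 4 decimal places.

A(B1) = MTBF/(MTBF+MTTR) = 18188/(18188+54.7) = 0.9970

0.9970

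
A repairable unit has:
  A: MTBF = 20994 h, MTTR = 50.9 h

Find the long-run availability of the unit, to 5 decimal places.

0.99758

A(A) = MTBF/(MTBF+MTTR) = 20994/(20994+50.9) = 0.99758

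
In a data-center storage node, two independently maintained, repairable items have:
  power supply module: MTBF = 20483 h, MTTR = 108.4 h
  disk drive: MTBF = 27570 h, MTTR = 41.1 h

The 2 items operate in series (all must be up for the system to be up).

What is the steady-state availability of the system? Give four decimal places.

0.9933

A(power supply module) = MTBF/(MTBF+MTTR) = 20483/(20483+108.4) = 0.994736
A(disk drive) = MTBF/(MTBF+MTTR) = 27570/(27570+41.1) = 0.998511
Series availability: 0.994736 × 0.998511 = 0.9933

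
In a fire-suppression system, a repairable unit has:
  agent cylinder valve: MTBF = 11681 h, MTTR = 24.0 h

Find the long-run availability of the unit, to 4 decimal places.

A(agent cylinder valve) = MTBF/(MTBF+MTTR) = 11681/(11681+24.0) = 0.9979

0.9979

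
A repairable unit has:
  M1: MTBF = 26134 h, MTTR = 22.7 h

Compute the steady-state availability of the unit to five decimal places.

A(M1) = MTBF/(MTBF+MTTR) = 26134/(26134+22.7) = 0.99913

0.99913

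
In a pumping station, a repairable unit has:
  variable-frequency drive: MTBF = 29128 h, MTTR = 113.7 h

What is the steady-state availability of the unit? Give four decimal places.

0.9961

A(variable-frequency drive) = MTBF/(MTBF+MTTR) = 29128/(29128+113.7) = 0.9961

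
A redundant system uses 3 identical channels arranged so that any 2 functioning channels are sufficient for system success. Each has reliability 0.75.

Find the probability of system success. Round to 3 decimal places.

0.844

R = Σ_{i=2}^{3} C(3,i) p^i (1−p)^{3−i} with p = 0.75
C(3,2)·0.75^2·0.25^1 = 0.42188
C(3,3)·0.75^3·0.25^0 = 0.42188
Sum = 0.844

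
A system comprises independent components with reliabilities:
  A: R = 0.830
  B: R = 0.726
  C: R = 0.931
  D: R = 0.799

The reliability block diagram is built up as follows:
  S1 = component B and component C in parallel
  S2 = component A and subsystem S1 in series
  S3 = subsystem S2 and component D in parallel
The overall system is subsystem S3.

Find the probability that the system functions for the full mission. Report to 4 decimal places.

Parallel (B and C): 1 − (1 − 0.726000)(1 − 0.931000) = 0.981094
Series (A and [0.981094]): 0.830000 × 0.981094 = 0.814308
Parallel ([0.814308] and D): 1 − (1 − 0.814308)(1 − 0.799000) = 0.9627

0.9627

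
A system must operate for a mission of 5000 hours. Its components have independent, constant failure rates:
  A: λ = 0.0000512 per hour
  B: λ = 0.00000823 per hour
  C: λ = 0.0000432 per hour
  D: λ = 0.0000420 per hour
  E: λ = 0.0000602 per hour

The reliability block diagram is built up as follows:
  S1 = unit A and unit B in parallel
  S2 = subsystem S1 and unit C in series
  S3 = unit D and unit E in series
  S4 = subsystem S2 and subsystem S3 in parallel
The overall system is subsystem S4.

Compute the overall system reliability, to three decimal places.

0.919

R(A) = exp(−0.0000512 × 5000) = 0.77414
R(B) = exp(−0.00000823 × 5000) = 0.95969
R(C) = exp(−0.0000432 × 5000) = 0.80574
R(D) = exp(−0.0000420 × 5000) = 0.81058
R(E) = exp(−0.0000602 × 5000) = 0.74008
Parallel (A and B): 1 − (1 − 0.77414)(1 − 0.95969) = 0.99090
Series ([0.99090] and C): 0.99090 × 0.80574 = 0.79841
Series (D and E): 0.81058 × 0.74008 = 0.59989
Parallel ([0.79841] and [0.59989]): 1 − (1 − 0.79841)(1 − 0.59989) = 0.919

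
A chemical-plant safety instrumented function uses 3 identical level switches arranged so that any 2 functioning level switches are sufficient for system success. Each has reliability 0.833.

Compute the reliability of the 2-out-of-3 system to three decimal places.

R = Σ_{i=2}^{3} C(3,i) p^i (1−p)^{3−i} with p = 0.833
C(3,2)·0.833^2·0.167^1 = 0.34764
C(3,3)·0.833^3·0.167^0 = 0.57801
Sum = 0.926

0.926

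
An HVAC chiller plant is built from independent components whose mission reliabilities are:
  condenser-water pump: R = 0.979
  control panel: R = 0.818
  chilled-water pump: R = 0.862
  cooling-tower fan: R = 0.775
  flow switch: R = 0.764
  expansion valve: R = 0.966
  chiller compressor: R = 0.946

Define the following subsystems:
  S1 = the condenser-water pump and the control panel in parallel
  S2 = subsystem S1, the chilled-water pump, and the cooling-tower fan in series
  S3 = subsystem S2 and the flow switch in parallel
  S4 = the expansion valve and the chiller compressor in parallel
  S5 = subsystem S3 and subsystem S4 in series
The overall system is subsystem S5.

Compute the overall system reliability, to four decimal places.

Parallel (condenser-water pump and control panel): 1 − (1 − 0.979000)(1 − 0.818000) = 0.996178
Series ([0.996178], chilled-water pump, and cooling-tower fan): 0.996178 × 0.862000 × 0.775000 = 0.665497
Parallel ([0.665497] and flow switch): 1 − (1 − 0.665497)(1 − 0.764000) = 0.921057
Parallel (expansion valve and chiller compressor): 1 − (1 − 0.966000)(1 − 0.946000) = 0.998164
Series ([0.921057] and [0.998164]): 0.921057 × 0.998164 = 0.9194

0.9194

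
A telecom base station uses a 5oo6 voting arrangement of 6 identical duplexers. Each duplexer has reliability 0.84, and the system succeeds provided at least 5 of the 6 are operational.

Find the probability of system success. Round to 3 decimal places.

0.753

R = Σ_{i=5}^{6} C(6,i) p^i (1−p)^{6−i} with p = 0.84
C(6,5)·0.84^5·0.16^1 = 0.40148
C(6,6)·0.84^6·0.16^0 = 0.35130
Sum = 0.753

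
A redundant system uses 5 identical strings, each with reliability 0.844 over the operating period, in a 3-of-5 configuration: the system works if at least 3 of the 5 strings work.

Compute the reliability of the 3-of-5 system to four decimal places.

0.9704

R = Σ_{i=3}^{5} C(5,i) p^i (1−p)^{5−i} with p = 0.844
C(5,3)·0.844^3·0.156^2 = 0.146311
C(5,4)·0.844^4·0.156^1 = 0.395790
C(5,5)·0.844^5·0.156^0 = 0.428265
Sum = 0.9704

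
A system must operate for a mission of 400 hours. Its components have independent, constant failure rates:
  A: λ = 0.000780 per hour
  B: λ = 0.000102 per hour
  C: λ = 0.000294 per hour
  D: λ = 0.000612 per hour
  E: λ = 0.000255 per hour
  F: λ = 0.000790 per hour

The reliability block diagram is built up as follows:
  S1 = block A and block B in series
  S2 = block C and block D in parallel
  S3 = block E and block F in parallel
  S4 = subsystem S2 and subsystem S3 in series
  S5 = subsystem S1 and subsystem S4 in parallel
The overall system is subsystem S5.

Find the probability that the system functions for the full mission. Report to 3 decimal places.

R(A) = exp(−0.000780 × 400) = 0.73198
R(B) = exp(−0.000102 × 400) = 0.96002
R(C) = exp(−0.000294 × 400) = 0.88905
R(D) = exp(−0.000612 × 400) = 0.78286
R(E) = exp(−0.000255 × 400) = 0.90303
R(F) = exp(−0.000790 × 400) = 0.72906
Series (A and B): 0.73198 × 0.96002 = 0.70272
Parallel (C and D): 1 − (1 − 0.88905)(1 − 0.78286) = 0.97591
Parallel (E and F): 1 − (1 − 0.90303)(1 − 0.72906) = 0.97373
Series ([0.97591] and [0.97373]): 0.97591 × 0.97373 = 0.95027
Parallel ([0.70272] and [0.95027]): 1 − (1 − 0.70272)(1 − 0.95027) = 0.985

0.985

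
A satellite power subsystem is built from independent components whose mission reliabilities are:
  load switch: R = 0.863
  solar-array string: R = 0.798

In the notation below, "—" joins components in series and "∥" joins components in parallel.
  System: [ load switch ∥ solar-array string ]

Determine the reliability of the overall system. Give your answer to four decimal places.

Parallel (load switch and solar-array string): 1 − (1 − 0.863000)(1 − 0.798000) = 0.9723

0.9723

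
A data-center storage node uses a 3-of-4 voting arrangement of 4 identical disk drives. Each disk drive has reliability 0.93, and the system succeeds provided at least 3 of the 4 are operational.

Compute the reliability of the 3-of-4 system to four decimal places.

0.9733

R = Σ_{i=3}^{4} C(4,i) p^i (1−p)^{4−i} with p = 0.93
C(4,3)·0.93^3·0.07^1 = 0.225220
C(4,4)·0.93^4·0.07^0 = 0.748052
Sum = 0.9733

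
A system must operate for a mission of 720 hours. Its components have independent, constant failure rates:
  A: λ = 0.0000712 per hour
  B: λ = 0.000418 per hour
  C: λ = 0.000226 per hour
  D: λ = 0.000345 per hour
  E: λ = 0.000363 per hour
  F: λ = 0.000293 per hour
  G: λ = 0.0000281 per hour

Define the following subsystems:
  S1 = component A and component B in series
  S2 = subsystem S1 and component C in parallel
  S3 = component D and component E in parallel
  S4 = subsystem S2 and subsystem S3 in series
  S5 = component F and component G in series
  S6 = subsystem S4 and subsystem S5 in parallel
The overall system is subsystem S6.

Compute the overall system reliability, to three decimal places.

R(A) = exp(−0.0000712 × 720) = 0.95003
R(B) = exp(−0.000418 × 720) = 0.74011
R(C) = exp(−0.000226 × 720) = 0.84983
R(D) = exp(−0.000345 × 720) = 0.78005
R(E) = exp(−0.000363 × 720) = 0.77000
R(F) = exp(−0.000293 × 720) = 0.80981
R(G) = exp(−0.0000281 × 720) = 0.97997
Series (A and B): 0.95003 × 0.74011 = 0.70313
Parallel ([0.70313] and C): 1 − (1 − 0.70313)(1 − 0.84983) = 0.95542
Parallel (D and E): 1 − (1 − 0.78005)(1 − 0.77000) = 0.94941
Series ([0.95542] and [0.94941]): 0.95542 × 0.94941 = 0.90709
Series (F and G): 0.80981 × 0.97997 = 0.79359
Parallel ([0.90709] and [0.79359]): 1 − (1 − 0.90709)(1 − 0.79359) = 0.981

0.981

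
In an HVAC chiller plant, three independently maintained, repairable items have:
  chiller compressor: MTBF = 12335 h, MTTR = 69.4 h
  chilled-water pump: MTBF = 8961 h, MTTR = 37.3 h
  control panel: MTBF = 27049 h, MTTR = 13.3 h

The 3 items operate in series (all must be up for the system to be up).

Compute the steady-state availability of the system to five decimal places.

0.98980

A(chiller compressor) = MTBF/(MTBF+MTTR) = 12335/(12335+69.4) = 0.994405
A(chilled-water pump) = MTBF/(MTBF+MTTR) = 8961/(8961+37.3) = 0.995855
A(control panel) = MTBF/(MTBF+MTTR) = 27049/(27049+13.3) = 0.999509
Series availability: 0.994405 × 0.995855 × 0.999509 = 0.98980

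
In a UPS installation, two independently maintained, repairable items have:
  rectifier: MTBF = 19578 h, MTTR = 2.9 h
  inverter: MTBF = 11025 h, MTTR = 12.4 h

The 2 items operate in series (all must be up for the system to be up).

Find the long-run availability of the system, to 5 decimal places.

0.99873

A(rectifier) = MTBF/(MTBF+MTTR) = 19578/(19578+2.9) = 0.999852
A(inverter) = MTBF/(MTBF+MTTR) = 11025/(11025+12.4) = 0.998877
Series availability: 0.999852 × 0.998877 = 0.99873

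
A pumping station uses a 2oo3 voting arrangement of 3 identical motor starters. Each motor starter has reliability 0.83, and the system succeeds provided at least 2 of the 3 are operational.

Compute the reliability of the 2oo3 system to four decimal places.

R = Σ_{i=2}^{3} C(3,i) p^i (1−p)^{3−i} with p = 0.83
C(3,2)·0.83^2·0.17^1 = 0.351339
C(3,3)·0.83^3·0.17^0 = 0.571787
Sum = 0.9231

0.9231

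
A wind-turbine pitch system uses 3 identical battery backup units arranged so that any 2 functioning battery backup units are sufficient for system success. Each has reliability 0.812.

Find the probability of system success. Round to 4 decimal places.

0.9073

R = Σ_{i=2}^{3} C(3,i) p^i (1−p)^{3−i} with p = 0.812
C(3,2)·0.812^2·0.188^1 = 0.371870
C(3,3)·0.812^3·0.188^0 = 0.535387
Sum = 0.9073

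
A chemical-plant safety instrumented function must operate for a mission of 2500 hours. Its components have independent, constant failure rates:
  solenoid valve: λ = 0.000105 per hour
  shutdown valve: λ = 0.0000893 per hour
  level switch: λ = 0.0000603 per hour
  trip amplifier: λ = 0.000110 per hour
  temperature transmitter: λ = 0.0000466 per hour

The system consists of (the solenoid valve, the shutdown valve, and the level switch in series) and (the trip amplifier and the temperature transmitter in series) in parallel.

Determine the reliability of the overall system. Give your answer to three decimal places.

R(solenoid valve) = exp(−0.000105 × 2500) = 0.76913
R(shutdown valve) = exp(−0.0000893 × 2500) = 0.79991
R(level switch) = exp(−0.0000603 × 2500) = 0.86006
R(trip amplifier) = exp(−0.000110 × 2500) = 0.75957
R(temperature transmitter) = exp(−0.0000466 × 2500) = 0.89003
Series (solenoid valve, shutdown valve, and level switch): 0.76913 × 0.79991 × 0.86006 = 0.52914
Series (trip amplifier and temperature transmitter): 0.75957 × 0.89003 = 0.67604
Parallel ([0.52914] and [0.67604]): 1 − (1 − 0.52914)(1 − 0.67604) = 0.847

0.847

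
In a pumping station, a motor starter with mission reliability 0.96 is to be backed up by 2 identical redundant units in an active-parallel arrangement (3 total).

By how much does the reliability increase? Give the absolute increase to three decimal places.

0.040

R_before = 0.96
R_after = 1 − (1 − 0.96)^3 = 1.000
ΔR = 1.000 − 0.96 = 0.040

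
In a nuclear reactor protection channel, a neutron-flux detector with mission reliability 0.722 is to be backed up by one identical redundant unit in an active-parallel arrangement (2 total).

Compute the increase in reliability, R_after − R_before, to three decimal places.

R_before = 0.722
R_after = 1 − (1 − 0.722)^2 = 0.923
ΔR = 0.923 − 0.722 = 0.201

0.201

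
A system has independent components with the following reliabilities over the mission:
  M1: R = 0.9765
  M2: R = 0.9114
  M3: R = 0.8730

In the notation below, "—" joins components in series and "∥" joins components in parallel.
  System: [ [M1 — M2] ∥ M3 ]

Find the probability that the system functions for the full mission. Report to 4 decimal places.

Series (M1 and M2): 0.976500 × 0.911400 = 0.889982
Parallel ([0.889982] and M3): 1 − (1 − 0.889982)(1 − 0.873000) = 0.9860

0.9860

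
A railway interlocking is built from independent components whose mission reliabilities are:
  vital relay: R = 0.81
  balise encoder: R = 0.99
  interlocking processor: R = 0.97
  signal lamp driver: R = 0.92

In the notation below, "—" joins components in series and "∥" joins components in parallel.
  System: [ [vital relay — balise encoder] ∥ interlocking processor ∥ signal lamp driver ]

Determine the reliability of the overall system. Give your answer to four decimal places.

0.9995

Series (vital relay and balise encoder): 0.810000 × 0.990000 = 0.801900
Parallel ([0.801900], interlocking processor, and signal lamp driver): 1 − (1 − 0.801900)(1 − 0.970000)(1 − 0.920000) = 0.9995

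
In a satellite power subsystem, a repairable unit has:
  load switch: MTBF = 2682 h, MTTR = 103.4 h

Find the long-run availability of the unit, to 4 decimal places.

A(load switch) = MTBF/(MTBF+MTTR) = 2682/(2682+103.4) = 0.9629

0.9629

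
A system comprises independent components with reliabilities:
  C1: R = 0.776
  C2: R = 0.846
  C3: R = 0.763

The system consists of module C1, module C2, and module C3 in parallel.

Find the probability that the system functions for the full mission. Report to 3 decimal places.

0.992

Parallel (C1, C2, and C3): 1 − (1 − 0.77600)(1 − 0.84600)(1 − 0.76300) = 0.992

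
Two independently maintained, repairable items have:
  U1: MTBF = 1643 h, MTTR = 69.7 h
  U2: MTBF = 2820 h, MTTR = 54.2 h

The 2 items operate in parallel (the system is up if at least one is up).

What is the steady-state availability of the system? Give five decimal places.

A(U1) = MTBF/(MTBF+MTTR) = 1643/(1643+69.7) = 0.959304
A(U2) = MTBF/(MTBF+MTTR) = 2820/(2820+54.2) = 0.981143
Parallel availability: 1 − (1 − 0.959304)(1 − 0.981143) = 0.99923

0.99923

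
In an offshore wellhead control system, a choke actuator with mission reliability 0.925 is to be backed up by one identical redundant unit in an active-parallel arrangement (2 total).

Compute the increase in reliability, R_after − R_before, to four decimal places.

R_before = 0.925
R_after = 1 − (1 − 0.925)^2 = 0.9944
ΔR = 0.9944 − 0.925 = 0.0694

0.0694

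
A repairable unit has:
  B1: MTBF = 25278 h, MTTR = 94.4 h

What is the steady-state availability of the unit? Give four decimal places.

0.9963

A(B1) = MTBF/(MTBF+MTTR) = 25278/(25278+94.4) = 0.9963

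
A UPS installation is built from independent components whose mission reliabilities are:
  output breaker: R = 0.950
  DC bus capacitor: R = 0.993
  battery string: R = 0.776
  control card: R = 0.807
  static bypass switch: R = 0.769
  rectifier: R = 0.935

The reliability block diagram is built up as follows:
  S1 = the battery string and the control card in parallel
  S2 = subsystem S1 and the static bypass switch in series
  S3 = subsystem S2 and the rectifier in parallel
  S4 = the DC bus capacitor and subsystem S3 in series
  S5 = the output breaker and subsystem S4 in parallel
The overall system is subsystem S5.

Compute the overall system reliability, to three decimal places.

0.999

Parallel (battery string and control card): 1 − (1 − 0.77600)(1 − 0.80700) = 0.95677
Series ([0.95677] and static bypass switch): 0.95677 × 0.76900 = 0.73576
Parallel ([0.73576] and rectifier): 1 − (1 − 0.73576)(1 − 0.93500) = 0.98282
Series (DC bus capacitor and [0.98282]): 0.99300 × 0.98282 = 0.97594
Parallel (output breaker and [0.97594]): 1 − (1 − 0.95000)(1 − 0.97594) = 0.999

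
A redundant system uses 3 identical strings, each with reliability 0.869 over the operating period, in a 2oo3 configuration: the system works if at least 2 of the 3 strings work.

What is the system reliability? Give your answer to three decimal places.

0.953

R = Σ_{i=2}^{3} C(3,i) p^i (1−p)^{3−i} with p = 0.869
C(3,2)·0.869^2·0.131^1 = 0.29678
C(3,3)·0.869^3·0.131^0 = 0.65623
Sum = 0.953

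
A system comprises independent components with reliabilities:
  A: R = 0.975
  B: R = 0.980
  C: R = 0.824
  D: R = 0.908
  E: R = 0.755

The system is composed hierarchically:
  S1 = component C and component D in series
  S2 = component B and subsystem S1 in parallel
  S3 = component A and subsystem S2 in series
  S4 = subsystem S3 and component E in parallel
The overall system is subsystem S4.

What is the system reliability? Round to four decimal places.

0.9927

Series (C and D): 0.824000 × 0.908000 = 0.748192
Parallel (B and [0.748192]): 1 − (1 − 0.980000)(1 − 0.748192) = 0.994964
Series (A and [0.994964]): 0.975000 × 0.994964 = 0.970090
Parallel ([0.970090] and E): 1 − (1 − 0.970090)(1 − 0.755000) = 0.9927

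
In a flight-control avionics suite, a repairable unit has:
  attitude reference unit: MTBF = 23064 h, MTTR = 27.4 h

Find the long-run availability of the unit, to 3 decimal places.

A(attitude reference unit) = MTBF/(MTBF+MTTR) = 23064/(23064+27.4) = 0.999

0.999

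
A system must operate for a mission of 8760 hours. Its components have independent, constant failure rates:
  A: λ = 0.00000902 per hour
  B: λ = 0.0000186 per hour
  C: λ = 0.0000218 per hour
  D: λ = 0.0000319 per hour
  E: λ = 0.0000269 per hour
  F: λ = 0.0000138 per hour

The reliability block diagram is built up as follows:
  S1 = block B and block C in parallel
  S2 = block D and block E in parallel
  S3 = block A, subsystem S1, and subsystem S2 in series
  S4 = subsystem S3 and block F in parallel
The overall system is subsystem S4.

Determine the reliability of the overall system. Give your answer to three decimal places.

0.983

R(A) = exp(−0.00000902 × 8760) = 0.92403
R(B) = exp(−0.0000186 × 8760) = 0.84965
R(C) = exp(−0.0000218 × 8760) = 0.82616
R(D) = exp(−0.0000319 × 8760) = 0.75620
R(E) = exp(−0.0000269 × 8760) = 0.79006
R(F) = exp(−0.0000138 × 8760) = 0.88613
Parallel (B and C): 1 − (1 − 0.84965)(1 − 0.82616) = 0.97386
Parallel (D and E): 1 − (1 − 0.75620)(1 − 0.79006) = 0.94882
Series (A, [0.97386], and [0.94882]): 0.92403 × 0.97386 × 0.94882 = 0.85382
Parallel ([0.85382] and F): 1 − (1 − 0.85382)(1 − 0.88613) = 0.983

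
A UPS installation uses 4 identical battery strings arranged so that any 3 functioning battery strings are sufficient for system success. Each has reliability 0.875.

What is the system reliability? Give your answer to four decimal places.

R = Σ_{i=3}^{4} C(4,i) p^i (1−p)^{4−i} with p = 0.875
C(4,3)·0.875^3·0.125^1 = 0.334961
C(4,4)·0.875^4·0.125^0 = 0.586182
Sum = 0.9211

0.9211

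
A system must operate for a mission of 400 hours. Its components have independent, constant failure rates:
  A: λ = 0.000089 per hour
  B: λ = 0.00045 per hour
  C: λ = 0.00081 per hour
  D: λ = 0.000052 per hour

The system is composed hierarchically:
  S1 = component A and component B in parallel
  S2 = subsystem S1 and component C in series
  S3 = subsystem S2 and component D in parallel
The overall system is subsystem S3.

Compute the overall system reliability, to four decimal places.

R(A) = exp(−0.000089 × 400) = 0.965026
R(B) = exp(−0.00045 × 400) = 0.835270
R(C) = exp(−0.00081 × 400) = 0.723250
R(D) = exp(−0.000052 × 400) = 0.979415
Parallel (A and B): 1 − (1 − 0.965026)(1 − 0.835270) = 0.994239
Series ([0.994239] and C): 0.994239 × 0.723250 = 0.719083
Parallel ([0.719083] and D): 1 − (1 − 0.719083)(1 − 0.979415) = 0.9942

0.9942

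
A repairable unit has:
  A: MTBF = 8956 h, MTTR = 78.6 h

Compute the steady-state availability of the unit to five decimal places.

0.99130

A(A) = MTBF/(MTBF+MTTR) = 8956/(8956+78.6) = 0.99130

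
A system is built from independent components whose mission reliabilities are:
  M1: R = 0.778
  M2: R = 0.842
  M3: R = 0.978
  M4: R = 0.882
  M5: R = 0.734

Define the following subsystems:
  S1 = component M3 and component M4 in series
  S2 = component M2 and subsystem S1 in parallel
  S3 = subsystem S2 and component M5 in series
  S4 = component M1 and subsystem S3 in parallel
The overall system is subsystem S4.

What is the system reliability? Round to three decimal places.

Series (M3 and M4): 0.97800 × 0.88200 = 0.86260
Parallel (M2 and [0.86260]): 1 − (1 − 0.84200)(1 − 0.86260) = 0.97829
Series ([0.97829] and M5): 0.97829 × 0.73400 = 0.71806
Parallel (M1 and [0.71806]): 1 − (1 − 0.77800)(1 − 0.71806) = 0.937

0.937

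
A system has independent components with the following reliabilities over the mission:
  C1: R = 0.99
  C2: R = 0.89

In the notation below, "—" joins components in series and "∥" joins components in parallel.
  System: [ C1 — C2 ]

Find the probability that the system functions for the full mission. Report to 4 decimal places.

Series (C1 and C2): 0.990000 × 0.890000 = 0.8811

0.8811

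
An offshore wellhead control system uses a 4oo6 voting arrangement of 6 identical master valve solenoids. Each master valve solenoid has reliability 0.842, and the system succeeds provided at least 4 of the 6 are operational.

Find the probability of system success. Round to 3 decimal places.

R = Σ_{i=4}^{6} C(6,i) p^i (1−p)^{6−i} with p = 0.842
C(6,4)·0.842^4·0.158^2 = 0.18821
C(6,5)·0.842^5·0.158^1 = 0.40121
C(6,6)·0.842^6·0.158^0 = 0.35635
Sum = 0.946

0.946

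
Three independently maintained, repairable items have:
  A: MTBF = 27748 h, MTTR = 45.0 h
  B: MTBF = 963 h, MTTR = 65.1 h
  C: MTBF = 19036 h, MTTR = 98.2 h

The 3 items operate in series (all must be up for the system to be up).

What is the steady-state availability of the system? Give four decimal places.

A(A) = MTBF/(MTBF+MTTR) = 27748/(27748+45.0) = 0.998381
A(B) = MTBF/(MTBF+MTTR) = 963/(963+65.1) = 0.936679
A(C) = MTBF/(MTBF+MTTR) = 19036/(19036+98.2) = 0.994868
Series availability: 0.998381 × 0.936679 × 0.994868 = 0.9304

0.9304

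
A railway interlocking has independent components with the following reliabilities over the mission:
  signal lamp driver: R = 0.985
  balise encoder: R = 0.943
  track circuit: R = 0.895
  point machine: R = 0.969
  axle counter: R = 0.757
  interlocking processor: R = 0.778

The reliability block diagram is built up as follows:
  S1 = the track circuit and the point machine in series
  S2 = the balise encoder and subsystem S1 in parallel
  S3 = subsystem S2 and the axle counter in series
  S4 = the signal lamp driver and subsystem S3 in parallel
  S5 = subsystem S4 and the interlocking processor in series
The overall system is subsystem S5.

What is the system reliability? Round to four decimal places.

Series (track circuit and point machine): 0.895000 × 0.969000 = 0.867255
Parallel (balise encoder and [0.867255]): 1 − (1 − 0.943000)(1 − 0.867255) = 0.992434
Series ([0.992434] and axle counter): 0.992434 × 0.757000 = 0.751273
Parallel (signal lamp driver and [0.751273]): 1 − (1 − 0.985000)(1 − 0.751273) = 0.996269
Series ([0.996269] and interlocking processor): 0.996269 × 0.778000 = 0.7751

0.7751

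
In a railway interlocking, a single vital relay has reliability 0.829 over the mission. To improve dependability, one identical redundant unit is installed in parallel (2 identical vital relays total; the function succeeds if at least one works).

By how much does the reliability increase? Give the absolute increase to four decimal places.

R_before = 0.829
R_after = 1 − (1 − 0.829)^2 = 0.9708
ΔR = 0.9708 − 0.829 = 0.1418

0.1418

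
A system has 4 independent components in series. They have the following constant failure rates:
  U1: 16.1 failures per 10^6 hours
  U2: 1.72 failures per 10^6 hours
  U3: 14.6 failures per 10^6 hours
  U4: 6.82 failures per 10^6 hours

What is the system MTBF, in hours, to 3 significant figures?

Series of exponential components: λ_sys = Σ λ_i
λ_sys = 0.0000161 + 0.00000172 + 0.0000146 + 0.00000682 = 3.9240e-05 /h
MTBF = 1 / λ_sys = 25500 h

25500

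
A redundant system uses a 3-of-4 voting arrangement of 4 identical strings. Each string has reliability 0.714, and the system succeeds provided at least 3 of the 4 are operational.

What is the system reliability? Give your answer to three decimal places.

0.676

R = Σ_{i=3}^{4} C(4,i) p^i (1−p)^{4−i} with p = 0.714
C(4,3)·0.714^3·0.286^1 = 0.41641
C(4,4)·0.714^4·0.286^0 = 0.25989
Sum = 0.676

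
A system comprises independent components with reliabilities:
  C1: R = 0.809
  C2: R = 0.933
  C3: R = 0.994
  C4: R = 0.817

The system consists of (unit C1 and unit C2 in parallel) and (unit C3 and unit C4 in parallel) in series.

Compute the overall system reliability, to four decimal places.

0.9861

Parallel (C1 and C2): 1 − (1 − 0.809000)(1 − 0.933000) = 0.987203
Parallel (C3 and C4): 1 − (1 − 0.994000)(1 − 0.817000) = 0.998902
Series ([0.987203] and [0.998902]): 0.987203 × 0.998902 = 0.9861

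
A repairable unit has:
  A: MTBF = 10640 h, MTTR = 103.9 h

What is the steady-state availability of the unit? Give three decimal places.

0.990

A(A) = MTBF/(MTBF+MTTR) = 10640/(10640+103.9) = 0.990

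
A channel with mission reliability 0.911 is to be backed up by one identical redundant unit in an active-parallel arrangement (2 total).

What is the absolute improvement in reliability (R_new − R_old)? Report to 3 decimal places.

0.081

R_before = 0.911
R_after = 1 − (1 − 0.911)^2 = 0.992
ΔR = 0.992 − 0.911 = 0.081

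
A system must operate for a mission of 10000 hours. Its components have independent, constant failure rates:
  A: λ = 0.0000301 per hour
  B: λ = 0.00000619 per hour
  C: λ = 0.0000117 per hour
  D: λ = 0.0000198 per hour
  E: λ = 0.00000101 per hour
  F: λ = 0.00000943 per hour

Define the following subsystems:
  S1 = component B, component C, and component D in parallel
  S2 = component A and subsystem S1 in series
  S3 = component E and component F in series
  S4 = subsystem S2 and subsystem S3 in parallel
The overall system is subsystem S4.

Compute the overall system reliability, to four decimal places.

R(A) = exp(−0.0000301 × 10000) = 0.740078
R(B) = exp(−0.00000619 × 10000) = 0.939977
R(C) = exp(−0.0000117 × 10000) = 0.889585
R(D) = exp(−0.0000198 × 10000) = 0.820370
R(E) = exp(−0.00000101 × 10000) = 0.989951
R(F) = exp(−0.00000943 × 10000) = 0.910010
Parallel (B, C, and D): 1 − (1 − 0.939977)(1 − 0.889585)(1 − 0.820370) = 0.998810
Series (A and [0.998810]): 0.740078 × 0.998810 = 0.739197
Series (E and F): 0.989951 × 0.910010 = 0.900865
Parallel ([0.739197] and [0.900865]): 1 − (1 − 0.739197)(1 − 0.900865) = 0.9741

0.9741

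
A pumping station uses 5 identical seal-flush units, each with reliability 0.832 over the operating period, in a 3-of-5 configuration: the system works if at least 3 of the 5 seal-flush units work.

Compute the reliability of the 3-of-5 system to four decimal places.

R = Σ_{i=3}^{5} C(5,i) p^i (1−p)^{5−i} with p = 0.832
C(5,3)·0.832^3·0.168^2 = 0.162551
C(5,4)·0.832^4·0.168^1 = 0.402506
C(5,5)·0.832^5·0.168^0 = 0.398673
Sum = 0.9637

0.9637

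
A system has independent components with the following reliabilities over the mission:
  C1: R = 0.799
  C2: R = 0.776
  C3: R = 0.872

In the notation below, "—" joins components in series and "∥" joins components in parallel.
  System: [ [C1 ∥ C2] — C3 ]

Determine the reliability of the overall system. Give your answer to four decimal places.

Parallel (C1 and C2): 1 − (1 − 0.799000)(1 − 0.776000) = 0.954976
Series ([0.954976] and C3): 0.954976 × 0.872000 = 0.8327

0.8327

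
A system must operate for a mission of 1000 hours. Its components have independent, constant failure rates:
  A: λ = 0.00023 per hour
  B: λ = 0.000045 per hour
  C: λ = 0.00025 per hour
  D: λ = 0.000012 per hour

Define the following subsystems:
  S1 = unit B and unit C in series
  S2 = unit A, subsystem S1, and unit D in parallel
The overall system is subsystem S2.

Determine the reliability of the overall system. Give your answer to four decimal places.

0.9994

R(A) = exp(−0.00023 × 1000) = 0.794534
R(B) = exp(−0.000045 × 1000) = 0.955997
R(C) = exp(−0.00025 × 1000) = 0.778801
R(D) = exp(−0.000012 × 1000) = 0.988072
Series (B and C): 0.955997 × 0.778801 = 0.744531
Parallel (A, [0.744531], and D): 1 − (1 − 0.794534)(1 − 0.744531)(1 − 0.988072) = 0.9994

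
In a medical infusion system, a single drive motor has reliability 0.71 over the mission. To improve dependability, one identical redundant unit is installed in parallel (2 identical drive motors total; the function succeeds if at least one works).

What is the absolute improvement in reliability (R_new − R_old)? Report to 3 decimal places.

R_before = 0.71
R_after = 1 − (1 − 0.71)^2 = 0.916
ΔR = 0.916 − 0.71 = 0.206

0.206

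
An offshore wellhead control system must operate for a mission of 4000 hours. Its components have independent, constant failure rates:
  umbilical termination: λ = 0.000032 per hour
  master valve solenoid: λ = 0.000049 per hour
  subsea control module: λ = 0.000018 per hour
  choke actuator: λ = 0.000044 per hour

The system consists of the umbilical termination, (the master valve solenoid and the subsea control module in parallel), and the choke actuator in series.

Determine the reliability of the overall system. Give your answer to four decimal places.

R(umbilical termination) = exp(−0.000032 × 4000) = 0.879853
R(master valve solenoid) = exp(−0.000049 × 4000) = 0.822012
R(subsea control module) = exp(−0.000018 × 4000) = 0.930531
R(choke actuator) = exp(−0.000044 × 4000) = 0.838618
Parallel (master valve solenoid and subsea control module): 1 − (1 − 0.822012)(1 − 0.930531) = 0.987635
Series (umbilical termination, [0.987635], and choke actuator): 0.879853 × 0.987635 × 0.838618 = 0.7287

0.7287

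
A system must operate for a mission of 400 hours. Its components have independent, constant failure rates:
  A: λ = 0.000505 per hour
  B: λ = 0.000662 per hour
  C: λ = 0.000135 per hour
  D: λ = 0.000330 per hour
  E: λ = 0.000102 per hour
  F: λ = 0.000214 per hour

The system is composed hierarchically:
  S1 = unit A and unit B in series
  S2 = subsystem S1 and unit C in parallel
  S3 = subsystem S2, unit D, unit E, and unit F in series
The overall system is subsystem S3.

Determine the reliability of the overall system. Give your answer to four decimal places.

0.7571

R(A) = exp(−0.000505 × 400) = 0.817095
R(B) = exp(−0.000662 × 400) = 0.767359
R(C) = exp(−0.000135 × 400) = 0.947432
R(D) = exp(−0.000330 × 400) = 0.876341
R(E) = exp(−0.000102 × 400) = 0.960021
R(F) = exp(−0.000214 × 400) = 0.917961
Series (A and B): 0.817095 × 0.767359 = 0.627005
Parallel ([0.627005] and C): 1 − (1 − 0.627005)(1 − 0.947432) = 0.980392
Series ([0.980392], D, E, and F): 0.980392 × 0.876341 × 0.960021 × 0.917961 = 0.7571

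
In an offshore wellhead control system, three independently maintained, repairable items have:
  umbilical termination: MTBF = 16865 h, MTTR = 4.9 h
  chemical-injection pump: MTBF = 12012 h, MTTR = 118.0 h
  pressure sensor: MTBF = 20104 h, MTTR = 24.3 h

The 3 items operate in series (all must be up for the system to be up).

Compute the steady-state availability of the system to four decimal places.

0.9888

A(umbilical termination) = MTBF/(MTBF+MTTR) = 16865/(16865+4.9) = 0.999710
A(chemical-injection pump) = MTBF/(MTBF+MTTR) = 12012/(12012+118.0) = 0.990272
A(pressure sensor) = MTBF/(MTBF+MTTR) = 20104/(20104+24.3) = 0.998793
Series availability: 0.999710 × 0.990272 × 0.998793 = 0.9888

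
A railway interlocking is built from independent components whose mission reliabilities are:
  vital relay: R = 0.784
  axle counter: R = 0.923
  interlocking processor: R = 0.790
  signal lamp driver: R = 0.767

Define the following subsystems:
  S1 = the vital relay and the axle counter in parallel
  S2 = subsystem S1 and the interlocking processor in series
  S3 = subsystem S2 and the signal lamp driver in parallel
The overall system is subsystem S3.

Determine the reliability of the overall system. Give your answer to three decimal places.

0.948

Parallel (vital relay and axle counter): 1 − (1 − 0.78400)(1 − 0.92300) = 0.98337
Series ([0.98337] and interlocking processor): 0.98337 × 0.79000 = 0.77686
Parallel ([0.77686] and signal lamp driver): 1 − (1 − 0.77686)(1 − 0.76700) = 0.948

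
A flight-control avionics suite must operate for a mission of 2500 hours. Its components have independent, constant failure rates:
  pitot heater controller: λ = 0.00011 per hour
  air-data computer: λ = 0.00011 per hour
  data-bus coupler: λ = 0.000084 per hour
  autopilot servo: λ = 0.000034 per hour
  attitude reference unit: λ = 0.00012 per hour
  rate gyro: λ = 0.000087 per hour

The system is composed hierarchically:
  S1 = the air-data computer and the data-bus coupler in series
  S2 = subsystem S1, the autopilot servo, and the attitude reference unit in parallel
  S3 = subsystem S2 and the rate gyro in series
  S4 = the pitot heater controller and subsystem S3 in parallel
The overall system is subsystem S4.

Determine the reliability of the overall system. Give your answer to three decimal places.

R(pitot heater controller) = exp(−0.00011 × 2500) = 0.75957
R(air-data computer) = exp(−0.00011 × 2500) = 0.75957
R(data-bus coupler) = exp(−0.000084 × 2500) = 0.81058
R(autopilot servo) = exp(−0.000034 × 2500) = 0.91851
R(attitude reference unit) = exp(−0.00012 × 2500) = 0.74082
R(rate gyro) = exp(−0.000087 × 2500) = 0.80453
Series (air-data computer and data-bus coupler): 0.75957 × 0.81058 = 0.61569
Parallel ([0.61569], autopilot servo, and attitude reference unit): 1 − (1 − 0.61569)(1 − 0.91851)(1 − 0.74082) = 0.99188
Series ([0.99188] and rate gyro): 0.99188 × 0.80453 = 0.79800
Parallel (pitot heater controller and [0.79800]): 1 − (1 − 0.75957)(1 − 0.79800) = 0.951

0.951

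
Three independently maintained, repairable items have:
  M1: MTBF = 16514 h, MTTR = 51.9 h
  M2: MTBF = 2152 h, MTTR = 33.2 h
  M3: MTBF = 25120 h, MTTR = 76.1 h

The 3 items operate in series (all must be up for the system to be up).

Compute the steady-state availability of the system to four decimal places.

0.9788

A(M1) = MTBF/(MTBF+MTTR) = 16514/(16514+51.9) = 0.996867
A(M2) = MTBF/(MTBF+MTTR) = 2152/(2152+33.2) = 0.984807
A(M3) = MTBF/(MTBF+MTTR) = 25120/(25120+76.1) = 0.996980
Series availability: 0.996867 × 0.984807 × 0.996980 = 0.9788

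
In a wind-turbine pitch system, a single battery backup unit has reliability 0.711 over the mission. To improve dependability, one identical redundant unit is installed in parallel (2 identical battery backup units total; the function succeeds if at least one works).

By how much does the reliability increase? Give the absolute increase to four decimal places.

0.2055

R_before = 0.711
R_after = 1 − (1 − 0.711)^2 = 0.9165
ΔR = 0.9165 − 0.711 = 0.2055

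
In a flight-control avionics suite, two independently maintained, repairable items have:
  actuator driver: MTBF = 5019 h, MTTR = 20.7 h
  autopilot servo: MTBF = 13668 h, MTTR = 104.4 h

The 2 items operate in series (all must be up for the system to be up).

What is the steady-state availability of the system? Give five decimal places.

A(actuator driver) = MTBF/(MTBF+MTTR) = 5019/(5019+20.7) = 0.995893
A(autopilot servo) = MTBF/(MTBF+MTTR) = 13668/(13668+104.4) = 0.992420
Series availability: 0.995893 × 0.992420 = 0.98834

0.98834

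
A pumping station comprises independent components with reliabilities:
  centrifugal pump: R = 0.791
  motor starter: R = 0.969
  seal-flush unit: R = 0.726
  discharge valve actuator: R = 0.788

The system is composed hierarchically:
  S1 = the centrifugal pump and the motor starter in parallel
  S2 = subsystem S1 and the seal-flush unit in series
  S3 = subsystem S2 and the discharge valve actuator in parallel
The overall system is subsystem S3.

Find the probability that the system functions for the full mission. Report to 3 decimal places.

0.941

Parallel (centrifugal pump and motor starter): 1 − (1 − 0.79100)(1 − 0.96900) = 0.99352
Series ([0.99352] and seal-flush unit): 0.99352 × 0.72600 = 0.72130
Parallel ([0.72130] and discharge valve actuator): 1 − (1 − 0.72130)(1 − 0.78800) = 0.941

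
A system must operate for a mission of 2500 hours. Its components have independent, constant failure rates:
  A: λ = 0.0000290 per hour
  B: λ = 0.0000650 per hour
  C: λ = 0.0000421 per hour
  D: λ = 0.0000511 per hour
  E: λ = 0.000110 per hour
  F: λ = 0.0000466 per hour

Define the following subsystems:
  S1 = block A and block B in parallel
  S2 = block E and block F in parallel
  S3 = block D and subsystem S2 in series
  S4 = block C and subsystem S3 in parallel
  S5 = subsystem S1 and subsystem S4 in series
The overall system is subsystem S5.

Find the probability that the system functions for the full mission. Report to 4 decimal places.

0.9754

R(A) = exp(−0.0000290 × 2500) = 0.930066
R(B) = exp(−0.0000650 × 2500) = 0.850016
R(C) = exp(−0.0000421 × 2500) = 0.900099
R(D) = exp(−0.0000511 × 2500) = 0.880073
R(E) = exp(−0.000110 × 2500) = 0.759572
R(F) = exp(−0.0000466 × 2500) = 0.890030
Parallel (A and B): 1 − (1 − 0.930066)(1 − 0.850016) = 0.989511
Parallel (E and F): 1 − (1 − 0.759572)(1 − 0.890030) = 0.973560
Series (D and [0.973560]): 0.880073 × 0.973560 = 0.856804
Parallel (C and [0.856804]): 1 − (1 − 0.900099)(1 − 0.856804) = 0.985695
Series ([0.989511] and [0.985695]): 0.989511 × 0.985695 = 0.9754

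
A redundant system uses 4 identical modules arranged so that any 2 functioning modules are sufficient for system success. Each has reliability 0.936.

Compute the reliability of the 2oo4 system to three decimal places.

R = Σ_{i=2}^{4} C(4,i) p^i (1−p)^{4−i} with p = 0.936
C(4,2)·0.936^2·0.064^2 = 0.02153
C(4,3)·0.936^3·0.064^1 = 0.20993
C(4,4)·0.936^4·0.064^0 = 0.76754
Sum = 0.999

0.999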